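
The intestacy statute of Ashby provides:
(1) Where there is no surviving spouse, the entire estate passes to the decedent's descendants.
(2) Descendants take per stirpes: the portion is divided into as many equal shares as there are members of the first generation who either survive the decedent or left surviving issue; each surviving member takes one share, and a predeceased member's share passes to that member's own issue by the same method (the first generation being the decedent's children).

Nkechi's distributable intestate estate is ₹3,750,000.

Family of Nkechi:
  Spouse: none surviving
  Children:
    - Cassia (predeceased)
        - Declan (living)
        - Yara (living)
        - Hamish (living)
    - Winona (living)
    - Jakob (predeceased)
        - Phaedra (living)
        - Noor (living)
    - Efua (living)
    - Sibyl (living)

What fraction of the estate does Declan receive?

The entire ₹3,750,000 passes to the descendants.
That amount (₹3,750,000) is divided into 5 shares of ₹750,000: Winona, Efua, and Sibyl each take ₹750,000; Cassia's ₹750,000 share passes to Cassia's issue; Jakob's ₹750,000 share passes to Jakob's issue.
Cassia's share (₹750,000) is divided into 3 shares of ₹250,000: Declan, Yara, and Hamish each take ₹250,000.
Jakob's share (₹750,000) is divided into 2 shares of ₹375,000: Phaedra and Noor each take ₹375,000.

Declan receives 1/15 of the estate.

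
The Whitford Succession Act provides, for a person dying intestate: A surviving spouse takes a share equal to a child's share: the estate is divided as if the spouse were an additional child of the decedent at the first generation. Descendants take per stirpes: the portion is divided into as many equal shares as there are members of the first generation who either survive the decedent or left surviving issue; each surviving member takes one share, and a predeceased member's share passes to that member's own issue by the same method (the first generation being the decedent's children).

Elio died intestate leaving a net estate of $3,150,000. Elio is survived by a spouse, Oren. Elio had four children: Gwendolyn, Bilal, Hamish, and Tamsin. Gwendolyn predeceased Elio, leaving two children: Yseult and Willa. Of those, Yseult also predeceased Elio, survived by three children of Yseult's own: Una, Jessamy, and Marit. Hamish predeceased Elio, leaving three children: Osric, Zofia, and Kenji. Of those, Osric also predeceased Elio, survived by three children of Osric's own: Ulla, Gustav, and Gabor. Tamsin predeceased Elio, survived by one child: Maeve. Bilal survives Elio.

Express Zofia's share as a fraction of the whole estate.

The spouse counts as an additional share at the children's level, so there are 5 primary shares of $630,000. Oren takes one such share ($630,000).
The children's combined portion ($2,520,000) is divided into 4 shares of $630,000: Bilal takes $630,000; Gwendolyn's $630,000 share passes to Gwendolyn's issue; Hamish's $630,000 share passes to Hamish's issue; Tamsin's $630,000 share passes to Tamsin's issue.
Gwendolyn's share ($630,000) is divided into 2 shares of $315,000: Willa takes $315,000; Yseult's $315,000 share passes to Yseult's issue.
Yseult's share ($315,000) is divided into 3 shares of $105,000: Una, Jessamy, and Marit each take $105,000.
Hamish's share ($630,000) is divided into 3 shares of $210,000: Zofia and Kenji each take $210,000; Osric's $210,000 share passes to Osric's issue.
Osric's share ($210,000) is divided into 3 shares of $70,000: Ulla, Gustav, and Gabor each take $70,000.
Tamsin's share ($630,000) passes entirely to Maeve.

Zofia receives 1/15 of the estate.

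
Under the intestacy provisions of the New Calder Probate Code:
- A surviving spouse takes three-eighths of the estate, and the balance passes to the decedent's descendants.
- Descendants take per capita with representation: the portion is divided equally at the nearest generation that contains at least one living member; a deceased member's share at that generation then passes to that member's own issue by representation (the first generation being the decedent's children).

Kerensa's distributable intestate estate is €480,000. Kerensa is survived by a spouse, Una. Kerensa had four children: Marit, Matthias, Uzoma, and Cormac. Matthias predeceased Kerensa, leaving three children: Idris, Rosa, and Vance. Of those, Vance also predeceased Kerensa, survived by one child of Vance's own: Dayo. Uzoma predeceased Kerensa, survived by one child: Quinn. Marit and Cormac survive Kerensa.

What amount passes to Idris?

Una takes three-eighths of €480,000 = €180,000. The remaining €300,000 passes to the descendants.
The descendants' portion (€300,000) is divided into 4 shares of €75,000: Marit and Cormac each take €75,000; Matthias's €75,000 share passes to Matthias's issue; Uzoma's €75,000 share passes to Uzoma's issue.
Matthias's share (€75,000) is divided into 3 shares of €25,000: Idris and Rosa each take €25,000; Vance's €25,000 share passes to Vance's issue.
Vance's share (€25,000) passes entirely to Dayo.
Uzoma's share (€75,000) passes entirely to Quinn.

Idris receives €25,000.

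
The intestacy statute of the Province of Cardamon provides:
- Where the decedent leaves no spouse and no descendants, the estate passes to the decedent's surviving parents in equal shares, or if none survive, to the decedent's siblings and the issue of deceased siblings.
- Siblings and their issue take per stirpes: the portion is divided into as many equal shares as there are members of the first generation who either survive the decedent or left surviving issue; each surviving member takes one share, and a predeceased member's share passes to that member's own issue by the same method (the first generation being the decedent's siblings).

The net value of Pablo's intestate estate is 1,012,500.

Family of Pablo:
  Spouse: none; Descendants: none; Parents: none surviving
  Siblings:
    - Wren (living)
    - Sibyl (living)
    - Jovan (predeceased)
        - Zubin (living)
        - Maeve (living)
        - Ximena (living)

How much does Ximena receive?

The entire 1,012,500 passes to the siblings and their issue.
That amount (1,012,500) is divided into 3 shares of 337,500: Wren and Sibyl each take 337,500; Jovan's 337,500 share passes to Jovan's issue.
Jovan's share (337,500) is divided into 3 shares of 112,500: Zubin, Maeve, and Ximena each take 112,500.

Ximena receives 112,500.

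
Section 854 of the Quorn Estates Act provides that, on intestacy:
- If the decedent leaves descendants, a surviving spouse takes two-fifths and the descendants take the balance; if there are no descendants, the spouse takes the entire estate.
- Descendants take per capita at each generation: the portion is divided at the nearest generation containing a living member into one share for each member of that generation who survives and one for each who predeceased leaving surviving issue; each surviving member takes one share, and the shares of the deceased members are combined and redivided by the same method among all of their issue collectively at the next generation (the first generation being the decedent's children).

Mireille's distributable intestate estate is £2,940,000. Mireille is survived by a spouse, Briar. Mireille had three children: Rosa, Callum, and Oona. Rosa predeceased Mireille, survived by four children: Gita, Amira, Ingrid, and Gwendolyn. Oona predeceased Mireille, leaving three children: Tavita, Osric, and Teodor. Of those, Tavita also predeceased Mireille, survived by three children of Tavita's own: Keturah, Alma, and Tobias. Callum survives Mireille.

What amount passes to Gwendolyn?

Gwendolyn receives £168,000.

Briar takes two-fifths of £2,940,000 = £1,176,000. The remaining £1,764,000 passes to the descendants.
The descendants' portion (£1,764,000) is divided at the children's generation into 3 shares of £588,000. Callum takes £588,000. The 2 shares of the deceased (Rosa and Oona) are combined into a pool of £1,176,000.
That pool (£1,176,000) is divided at the grandchildren's generation into 7 shares of £168,000. Gita, Amira, Ingrid, Gwendolyn, Osric, and Teodor each take £168,000. The remaining share for the deceased Tavita (£168,000) is carried to the next generation.
That pool (£168,000) is divided at the great-grandchildren's generation equally among Keturah, Alma, and Tobias: £56,000 each.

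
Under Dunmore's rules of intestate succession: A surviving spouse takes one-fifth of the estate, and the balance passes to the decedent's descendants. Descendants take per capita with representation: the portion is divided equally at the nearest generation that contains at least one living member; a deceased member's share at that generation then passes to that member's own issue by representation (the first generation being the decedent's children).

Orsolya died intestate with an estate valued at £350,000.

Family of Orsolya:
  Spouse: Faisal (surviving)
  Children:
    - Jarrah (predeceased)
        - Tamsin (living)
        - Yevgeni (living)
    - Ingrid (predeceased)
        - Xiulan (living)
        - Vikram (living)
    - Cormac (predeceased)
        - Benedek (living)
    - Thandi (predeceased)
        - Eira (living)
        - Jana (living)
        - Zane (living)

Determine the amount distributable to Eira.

Eira receives £35,000.

Faisal takes one-fifth of £350,000 = £70,000. The remaining £280,000 passes to the descendants.
No child survives, so the initial division is made at the grandchildren's generation.
The descendants' portion (£280,000) is divided into 8 shares of £35,000: Tamsin, Yevgeni, Xiulan, Vikram, Benedek, Eira, Jana, and Zane each take £35,000.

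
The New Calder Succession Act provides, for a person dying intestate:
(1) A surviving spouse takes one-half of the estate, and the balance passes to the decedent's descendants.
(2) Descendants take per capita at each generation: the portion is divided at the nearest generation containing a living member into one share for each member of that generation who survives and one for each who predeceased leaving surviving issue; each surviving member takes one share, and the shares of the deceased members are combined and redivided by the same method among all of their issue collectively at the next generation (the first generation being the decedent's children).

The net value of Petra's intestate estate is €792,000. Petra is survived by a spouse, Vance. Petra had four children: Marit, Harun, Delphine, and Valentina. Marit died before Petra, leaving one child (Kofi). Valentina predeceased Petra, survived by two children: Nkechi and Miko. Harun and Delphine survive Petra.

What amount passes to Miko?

Vance takes one-half of €792,000 = €396,000. The remaining €396,000 passes to the descendants.
The descendants' portion (€396,000) is divided at the children's generation into 4 shares of €99,000. Harun and Delphine each take €99,000. The 2 shares of the deceased (Marit and Valentina) are combined into a pool of €198,000.
That pool (€198,000) is divided at the grandchildren's generation equally among Kofi, Nkechi, and Miko: €66,000 each.

Miko receives €66,000.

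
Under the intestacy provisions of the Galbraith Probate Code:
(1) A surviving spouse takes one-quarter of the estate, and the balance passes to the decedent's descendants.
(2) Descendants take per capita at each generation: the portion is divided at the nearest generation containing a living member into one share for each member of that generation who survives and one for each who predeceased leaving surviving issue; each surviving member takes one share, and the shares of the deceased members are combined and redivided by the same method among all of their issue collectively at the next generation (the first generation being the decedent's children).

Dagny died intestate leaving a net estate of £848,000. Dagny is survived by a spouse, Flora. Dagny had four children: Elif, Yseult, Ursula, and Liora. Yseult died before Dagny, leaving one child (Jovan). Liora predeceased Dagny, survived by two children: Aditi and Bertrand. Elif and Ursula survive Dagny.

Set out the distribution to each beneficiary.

Flora: £212,000; Elif: £159,000; Jovan: £106,000; Ursula: £159,000; Aditi: £106,000; Bertrand: £106,000

Flora takes one-quarter of £848,000 = £212,000. The remaining £636,000 passes to the descendants.
The descendants' portion (£636,000) is divided at the children's generation into 4 shares of £159,000. Elif and Ursula each take £159,000. The 2 shares of the deceased (Yseult and Liora) are combined into a pool of £318,000.
That pool (£318,000) is divided at the grandchildren's generation equally among Jovan, Aditi, and Bertrand: £106,000 each.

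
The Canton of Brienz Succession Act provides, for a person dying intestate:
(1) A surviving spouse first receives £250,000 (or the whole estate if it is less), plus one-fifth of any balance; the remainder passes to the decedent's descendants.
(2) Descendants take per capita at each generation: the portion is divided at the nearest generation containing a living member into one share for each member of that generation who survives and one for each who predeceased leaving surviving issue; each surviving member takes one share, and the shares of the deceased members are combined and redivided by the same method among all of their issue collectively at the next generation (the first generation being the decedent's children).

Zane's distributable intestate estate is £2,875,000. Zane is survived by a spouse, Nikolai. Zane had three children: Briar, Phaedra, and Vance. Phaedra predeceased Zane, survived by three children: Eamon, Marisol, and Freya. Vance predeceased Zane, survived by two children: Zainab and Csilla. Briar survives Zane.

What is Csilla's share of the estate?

Nikolai first takes £250,000, leaving a balance of £2,625,000. Nikolai then takes one-fifth of the balance (£525,000), for a total of £775,000. The remaining £2,100,000 passes to the descendants.
The descendants' portion (£2,100,000) is divided at the children's generation into 3 shares of £700,000. Briar takes £700,000. The 2 shares of the deceased (Phaedra and Vance) are combined into a pool of £1,400,000.
That pool (£1,400,000) is divided at the grandchildren's generation equally among Eamon, Marisol, Freya, Zainab, and Csilla: £280,000 each.

Csilla receives £280,000.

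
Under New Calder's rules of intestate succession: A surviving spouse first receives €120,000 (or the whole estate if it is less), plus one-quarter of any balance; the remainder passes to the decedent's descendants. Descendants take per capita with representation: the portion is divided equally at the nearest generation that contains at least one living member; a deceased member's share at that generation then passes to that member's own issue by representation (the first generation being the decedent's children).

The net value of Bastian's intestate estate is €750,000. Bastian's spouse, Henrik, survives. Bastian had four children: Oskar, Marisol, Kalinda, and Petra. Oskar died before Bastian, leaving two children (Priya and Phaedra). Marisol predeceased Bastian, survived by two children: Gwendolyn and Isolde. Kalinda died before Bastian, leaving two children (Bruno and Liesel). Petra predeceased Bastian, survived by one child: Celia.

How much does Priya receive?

Priya receives €67,500.

Henrik first takes €120,000, leaving a balance of €630,000. Henrik then takes one-quarter of the balance (€157,500), for a total of €277,500. The remaining €472,500 passes to the descendants.
No child survives, so the initial division is made at the grandchildren's generation.
The descendants' portion (€472,500) is divided into 7 shares of €67,500: Priya, Phaedra, Gwendolyn, Isolde, Bruno, Liesel, and Celia each take €67,500.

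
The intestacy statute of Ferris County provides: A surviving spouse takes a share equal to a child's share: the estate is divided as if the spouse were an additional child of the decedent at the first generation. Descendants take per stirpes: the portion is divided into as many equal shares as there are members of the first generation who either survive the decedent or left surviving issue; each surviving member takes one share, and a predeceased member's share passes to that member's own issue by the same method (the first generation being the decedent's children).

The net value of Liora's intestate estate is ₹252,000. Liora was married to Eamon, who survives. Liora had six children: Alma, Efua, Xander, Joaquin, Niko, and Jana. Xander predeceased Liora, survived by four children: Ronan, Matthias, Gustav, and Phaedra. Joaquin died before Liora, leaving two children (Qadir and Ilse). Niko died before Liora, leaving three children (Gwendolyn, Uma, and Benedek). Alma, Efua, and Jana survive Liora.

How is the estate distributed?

The spouse counts as an additional share at the children's level, so there are 7 primary shares of ₹36,000. Eamon takes one such share (₹36,000).
The children's combined portion (₹216,000) is divided into 6 shares of ₹36,000: Alma, Efua, and Jana each take ₹36,000; Xander's ₹36,000 share passes to Xander's issue; Joaquin's ₹36,000 share passes to Joaquin's issue; Niko's ₹36,000 share passes to Niko's issue.
Xander's share (₹36,000) is divided into 4 shares of ₹9,000: Ronan, Matthias, Gustav, and Phaedra each take ₹9,000.
Joaquin's share (₹36,000) is divided into 2 shares of ₹18,000: Qadir and Ilse each take ₹18,000.
Niko's share (₹36,000) is divided into 3 shares of ₹12,000: Gwendolyn, Uma, and Benedek each take ₹12,000.

Eamon: ₹36,000; Alma: ₹36,000; Efua: ₹36,000; Ronan: ₹9,000; Matthias: ₹9,000; Gustav: ₹9,000; Phaedra: ₹9,000; Qadir: ₹18,000; Ilse: ₹18,000; Gwendolyn: ₹12,000; Uma: ₹12,000; Benedek: ₹12,000; Jana: ₹36,000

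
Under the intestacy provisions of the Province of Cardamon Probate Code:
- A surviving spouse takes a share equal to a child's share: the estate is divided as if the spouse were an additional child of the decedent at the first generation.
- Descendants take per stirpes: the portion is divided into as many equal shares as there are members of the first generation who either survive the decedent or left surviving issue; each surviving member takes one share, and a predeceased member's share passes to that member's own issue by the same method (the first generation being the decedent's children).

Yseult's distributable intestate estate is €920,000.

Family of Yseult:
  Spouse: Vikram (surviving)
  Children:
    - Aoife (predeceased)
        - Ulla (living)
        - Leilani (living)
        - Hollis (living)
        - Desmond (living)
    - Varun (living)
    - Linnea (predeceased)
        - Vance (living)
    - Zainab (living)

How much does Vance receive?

The spouse counts as an additional share at the children's level, so there are 5 primary shares of €184,000. Vikram takes one such share (€184,000).
The children's combined portion (€736,000) is divided into 4 shares of €184,000: Varun and Zainab each take €184,000; Aoife's €184,000 share passes to Aoife's issue; Linnea's €184,000 share passes to Linnea's issue.
Aoife's share (€184,000) is divided into 4 shares of €46,000: Ulla, Leilani, Hollis, and Desmond each take €46,000.
Linnea's share (€184,000) passes entirely to Vance.

Vance receives €184,000.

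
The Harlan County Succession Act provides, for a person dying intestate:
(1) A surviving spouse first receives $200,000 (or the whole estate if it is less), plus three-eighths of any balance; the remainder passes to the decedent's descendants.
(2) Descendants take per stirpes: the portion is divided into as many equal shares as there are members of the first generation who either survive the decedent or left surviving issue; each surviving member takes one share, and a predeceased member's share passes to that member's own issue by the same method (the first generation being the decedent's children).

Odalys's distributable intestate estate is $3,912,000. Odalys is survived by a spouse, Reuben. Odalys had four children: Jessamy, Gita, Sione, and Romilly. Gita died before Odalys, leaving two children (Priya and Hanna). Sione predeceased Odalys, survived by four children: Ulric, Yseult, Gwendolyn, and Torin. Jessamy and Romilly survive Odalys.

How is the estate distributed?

Reuben: $1,592,000; Jessamy: $580,000; Priya: $290,000; Hanna: $290,000; Ulric: $145,000; Yseult: $145,000; Gwendolyn: $145,000; Torin: $145,000; Romilly: $580,000

Reuben first takes $200,000, leaving a balance of $3,712,000. Reuben then takes three-eighths of the balance ($1,392,000), for a total of $1,592,000. The remaining $2,320,000 passes to the descendants.
The descendants' portion ($2,320,000) is divided into 4 shares of $580,000: Jessamy and Romilly each take $580,000; Gita's $580,000 share passes to Gita's issue; Sione's $580,000 share passes to Sione's issue.
Gita's share ($580,000) is divided into 2 shares of $290,000: Priya and Hanna each take $290,000.
Sione's share ($580,000) is divided into 4 shares of $145,000: Ulric, Yseult, Gwendolyn, and Torin each take $145,000.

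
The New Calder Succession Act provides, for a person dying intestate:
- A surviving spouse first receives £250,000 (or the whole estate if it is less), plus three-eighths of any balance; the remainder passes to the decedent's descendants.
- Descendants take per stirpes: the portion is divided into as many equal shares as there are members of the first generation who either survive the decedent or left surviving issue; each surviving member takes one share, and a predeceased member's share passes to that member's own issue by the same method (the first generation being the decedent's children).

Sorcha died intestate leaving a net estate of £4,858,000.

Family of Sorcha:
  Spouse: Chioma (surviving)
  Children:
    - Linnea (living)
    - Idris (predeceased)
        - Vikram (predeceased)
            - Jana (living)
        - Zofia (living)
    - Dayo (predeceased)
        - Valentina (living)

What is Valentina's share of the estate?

Chioma first takes £250,000, leaving a balance of £4,608,000. Chioma then takes three-eighths of the balance (£1,728,000), for a total of £1,978,000. The remaining £2,880,000 passes to the descendants.
The descendants' portion (£2,880,000) is divided into 3 shares of £960,000: Linnea takes £960,000; Idris's £960,000 share passes to Idris's issue; Dayo's £960,000 share passes to Dayo's issue.
Idris's share (£960,000) is divided into 2 shares of £480,000: Zofia takes £480,000; Vikram's £480,000 share passes to Vikram's issue.
Vikram's share (£480,000) passes entirely to Jana.
Dayo's share (£960,000) passes entirely to Valentina.

Valentina receives £960,000.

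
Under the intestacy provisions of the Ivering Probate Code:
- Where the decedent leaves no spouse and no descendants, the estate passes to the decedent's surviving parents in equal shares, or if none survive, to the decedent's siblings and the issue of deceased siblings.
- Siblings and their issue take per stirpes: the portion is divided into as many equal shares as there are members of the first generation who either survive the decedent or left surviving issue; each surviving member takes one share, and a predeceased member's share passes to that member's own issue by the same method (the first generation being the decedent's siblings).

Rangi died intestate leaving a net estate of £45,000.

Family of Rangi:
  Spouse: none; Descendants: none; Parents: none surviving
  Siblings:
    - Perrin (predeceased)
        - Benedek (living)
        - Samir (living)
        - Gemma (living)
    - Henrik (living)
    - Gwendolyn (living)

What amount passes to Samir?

The entire £45,000 passes to the siblings and their issue.
That amount (£45,000) is divided into 3 shares of £15,000: Henrik and Gwendolyn each take £15,000; Perrin's £15,000 share passes to Perrin's issue.
Perrin's share (£15,000) is divided into 3 shares of £5,000: Benedek, Samir, and Gemma each take £5,000.

Samir receives £5,000.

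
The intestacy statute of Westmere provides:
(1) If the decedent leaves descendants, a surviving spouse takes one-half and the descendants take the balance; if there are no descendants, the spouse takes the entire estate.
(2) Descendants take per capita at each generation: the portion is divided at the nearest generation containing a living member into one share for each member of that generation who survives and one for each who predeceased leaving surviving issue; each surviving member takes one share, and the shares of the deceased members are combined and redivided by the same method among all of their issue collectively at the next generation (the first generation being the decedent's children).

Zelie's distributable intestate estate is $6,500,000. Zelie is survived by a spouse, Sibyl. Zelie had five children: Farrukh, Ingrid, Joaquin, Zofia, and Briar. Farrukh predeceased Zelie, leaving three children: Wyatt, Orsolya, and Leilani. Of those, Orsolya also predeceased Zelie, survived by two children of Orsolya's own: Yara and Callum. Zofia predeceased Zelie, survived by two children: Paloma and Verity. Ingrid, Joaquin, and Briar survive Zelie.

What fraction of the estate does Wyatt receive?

Wyatt receives 1/25 of the estate.

Sibyl takes one-half of $6,500,000 = $3,250,000. The remaining $3,250,000 passes to the descendants.
The descendants' portion ($3,250,000) is divided at the children's generation into 5 shares of $650,000. Ingrid, Joaquin, and Briar each take $650,000. The 2 shares of the deceased (Farrukh and Zofia) are combined into a pool of $1,300,000.
That pool ($1,300,000) is divided at the grandchildren's generation into 5 shares of $260,000. Wyatt, Leilani, Paloma, and Verity each take $260,000. The remaining share for the deceased Orsolya ($260,000) is carried to the next generation.
That pool ($260,000) is divided at the great-grandchildren's generation equally among Yara and Callum: $130,000 each.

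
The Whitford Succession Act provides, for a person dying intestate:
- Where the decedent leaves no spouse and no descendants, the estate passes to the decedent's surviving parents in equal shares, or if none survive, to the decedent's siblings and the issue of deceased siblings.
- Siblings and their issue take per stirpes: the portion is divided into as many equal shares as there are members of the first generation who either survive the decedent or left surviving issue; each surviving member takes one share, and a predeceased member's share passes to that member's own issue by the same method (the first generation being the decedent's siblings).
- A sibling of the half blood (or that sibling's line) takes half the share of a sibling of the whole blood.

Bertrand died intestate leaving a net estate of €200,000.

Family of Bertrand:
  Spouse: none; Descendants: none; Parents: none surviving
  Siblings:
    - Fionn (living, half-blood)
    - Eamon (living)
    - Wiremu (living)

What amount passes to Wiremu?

Wiremu receives €80,000.

The entire €200,000 passes to the siblings and their issue.
Counting each half-blood sibling's line as half a unit, there are 5/2 units in €200,000, so one unit is €80,000. Whole-blood lines (Eamon and Wiremu) take €80,000 each; half-blood lines (Fionn) take €40,000 each.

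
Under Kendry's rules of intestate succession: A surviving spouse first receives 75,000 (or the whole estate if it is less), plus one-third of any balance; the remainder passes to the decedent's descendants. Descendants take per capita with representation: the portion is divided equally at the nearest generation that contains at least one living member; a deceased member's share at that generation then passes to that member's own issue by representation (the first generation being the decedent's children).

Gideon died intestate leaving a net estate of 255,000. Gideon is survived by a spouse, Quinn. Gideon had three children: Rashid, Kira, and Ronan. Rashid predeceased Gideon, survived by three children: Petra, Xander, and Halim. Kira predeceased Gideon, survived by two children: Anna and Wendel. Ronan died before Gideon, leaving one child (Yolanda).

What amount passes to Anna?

Anna receives 20,000.

Quinn first takes 75,000, leaving a balance of 180,000. Quinn then takes one-third of the balance (60,000), for a total of 135,000. The remaining 120,000 passes to the descendants.
No child survives, so the initial division is made at the grandchildren's generation.
The descendants' portion (120,000) is divided into 6 shares of 20,000: Petra, Xander, Halim, Anna, Wendel, and Yolanda each take 20,000.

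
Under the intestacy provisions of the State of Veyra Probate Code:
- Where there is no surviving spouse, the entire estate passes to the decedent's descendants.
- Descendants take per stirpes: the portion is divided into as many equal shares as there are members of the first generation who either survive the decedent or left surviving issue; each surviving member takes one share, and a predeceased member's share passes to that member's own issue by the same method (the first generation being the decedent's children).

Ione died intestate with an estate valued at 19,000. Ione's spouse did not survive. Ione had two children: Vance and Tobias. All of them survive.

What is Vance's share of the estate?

Vance receives 9,500.

The entire 19,000 passes to the descendants.
That amount (19,000) is divided into 2 shares of 9,500: Vance and Tobias each take 9,500.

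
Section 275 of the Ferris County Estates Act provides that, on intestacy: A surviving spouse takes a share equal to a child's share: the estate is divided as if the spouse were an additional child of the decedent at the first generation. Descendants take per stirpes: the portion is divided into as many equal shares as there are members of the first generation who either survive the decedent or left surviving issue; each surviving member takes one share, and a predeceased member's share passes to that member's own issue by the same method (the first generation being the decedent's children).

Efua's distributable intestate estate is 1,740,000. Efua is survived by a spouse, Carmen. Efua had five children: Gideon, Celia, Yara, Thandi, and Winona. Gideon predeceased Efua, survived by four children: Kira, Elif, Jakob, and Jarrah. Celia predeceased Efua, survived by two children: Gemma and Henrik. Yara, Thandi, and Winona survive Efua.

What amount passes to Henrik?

Henrik receives 145,000.

The spouse counts as an additional share at the children's level, so there are 6 primary shares of 290,000. Carmen takes one such share (290,000).
The children's combined portion (1,450,000) is divided into 5 shares of 290,000: Yara, Thandi, and Winona each take 290,000; Gideon's 290,000 share passes to Gideon's issue; Celia's 290,000 share passes to Celia's issue.
Gideon's share (290,000) is divided into 4 shares of 72,500: Kira, Elif, Jakob, and Jarrah each take 72,500.
Celia's share (290,000) is divided into 2 shares of 145,000: Gemma and Henrik each take 145,000.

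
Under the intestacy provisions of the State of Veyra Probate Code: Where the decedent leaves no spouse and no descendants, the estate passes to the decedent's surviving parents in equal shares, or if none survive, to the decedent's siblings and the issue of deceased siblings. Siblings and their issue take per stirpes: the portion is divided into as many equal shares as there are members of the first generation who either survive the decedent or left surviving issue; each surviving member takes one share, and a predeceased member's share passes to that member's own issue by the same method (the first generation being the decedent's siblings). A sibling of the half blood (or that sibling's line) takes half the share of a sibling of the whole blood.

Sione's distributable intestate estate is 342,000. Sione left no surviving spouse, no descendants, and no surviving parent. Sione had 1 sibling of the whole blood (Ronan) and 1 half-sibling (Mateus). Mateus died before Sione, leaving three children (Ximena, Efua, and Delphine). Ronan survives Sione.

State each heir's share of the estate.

The entire 342,000 passes to the siblings and their issue.
Counting each half-blood sibling's line as half a unit, there are 3/2 units in 342,000, so one unit is 228,000. Whole-blood lines (Ronan) take 228,000 each; half-blood lines (Mateus) take 114,000 each.
Mateus's share (114,000) is divided into 3 shares of 38,000: Ximena, Efua, and Delphine each take 38,000.

Ximena: 38,000; Efua: 38,000; Delphine: 38,000; Ronan: 228,000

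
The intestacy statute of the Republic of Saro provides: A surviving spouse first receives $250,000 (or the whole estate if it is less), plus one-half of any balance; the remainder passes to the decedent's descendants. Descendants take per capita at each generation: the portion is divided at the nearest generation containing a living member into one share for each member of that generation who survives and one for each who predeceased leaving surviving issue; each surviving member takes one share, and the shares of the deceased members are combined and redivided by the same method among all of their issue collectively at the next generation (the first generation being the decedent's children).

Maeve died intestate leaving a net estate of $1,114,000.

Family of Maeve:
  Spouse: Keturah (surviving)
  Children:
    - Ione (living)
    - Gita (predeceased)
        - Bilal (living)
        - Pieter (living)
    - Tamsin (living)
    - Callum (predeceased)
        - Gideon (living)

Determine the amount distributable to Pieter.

Pieter receives $72,000.

Keturah first takes $250,000, leaving a balance of $864,000. Keturah then takes one-half of the balance ($432,000), for a total of $682,000. The remaining $432,000 passes to the descendants.
The descendants' portion ($432,000) is divided at the children's generation into 4 shares of $108,000. Ione and Tamsin each take $108,000. The 2 shares of the deceased (Gita and Callum) are combined into a pool of $216,000.
That pool ($216,000) is divided at the grandchildren's generation equally among Bilal, Pieter, and Gideon: $72,000 each.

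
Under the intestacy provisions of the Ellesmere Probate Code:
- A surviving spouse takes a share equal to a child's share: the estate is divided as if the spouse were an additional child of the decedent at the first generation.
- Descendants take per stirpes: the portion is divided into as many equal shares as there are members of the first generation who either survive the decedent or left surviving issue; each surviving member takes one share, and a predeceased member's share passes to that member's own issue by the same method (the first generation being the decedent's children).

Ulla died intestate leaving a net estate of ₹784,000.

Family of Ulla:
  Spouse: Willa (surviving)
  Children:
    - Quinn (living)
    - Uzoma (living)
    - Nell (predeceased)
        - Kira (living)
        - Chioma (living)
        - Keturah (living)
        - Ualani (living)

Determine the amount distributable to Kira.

Kira receives ₹49,000.

The spouse counts as an additional share at the children's level, so there are 4 primary shares of ₹196,000. Willa takes one such share (₹196,000).
The children's combined portion (₹588,000) is divided into 3 shares of ₹196,000: Quinn and Uzoma each take ₹196,000; Nell's ₹196,000 share passes to Nell's issue.
Nell's share (₹196,000) is divided into 4 shares of ₹49,000: Kira, Chioma, Keturah, and Ualani each take ₹49,000.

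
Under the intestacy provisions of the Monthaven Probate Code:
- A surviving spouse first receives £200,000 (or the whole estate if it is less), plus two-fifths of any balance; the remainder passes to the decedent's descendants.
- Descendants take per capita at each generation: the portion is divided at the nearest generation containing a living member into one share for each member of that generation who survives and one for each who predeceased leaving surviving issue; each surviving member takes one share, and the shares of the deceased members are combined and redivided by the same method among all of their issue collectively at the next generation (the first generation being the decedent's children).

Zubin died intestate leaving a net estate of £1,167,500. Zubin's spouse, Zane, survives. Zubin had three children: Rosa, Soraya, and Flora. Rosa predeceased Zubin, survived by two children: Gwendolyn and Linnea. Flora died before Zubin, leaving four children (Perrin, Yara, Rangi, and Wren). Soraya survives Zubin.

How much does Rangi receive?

Rangi receives £64,500.

Zane first takes £200,000, leaving a balance of £967,500. Zane then takes two-fifths of the balance (£387,000), for a total of £587,000. The remaining £580,500 passes to the descendants.
The descendants' portion (£580,500) is divided at the children's generation into 3 shares of £193,500. Soraya takes £193,500. The 2 shares of the deceased (Rosa and Flora) are combined into a pool of £387,000.
That pool (£387,000) is divided at the grandchildren's generation equally among Gwendolyn, Linnea, Perrin, Yara, Rangi, and Wren: £64,500 each.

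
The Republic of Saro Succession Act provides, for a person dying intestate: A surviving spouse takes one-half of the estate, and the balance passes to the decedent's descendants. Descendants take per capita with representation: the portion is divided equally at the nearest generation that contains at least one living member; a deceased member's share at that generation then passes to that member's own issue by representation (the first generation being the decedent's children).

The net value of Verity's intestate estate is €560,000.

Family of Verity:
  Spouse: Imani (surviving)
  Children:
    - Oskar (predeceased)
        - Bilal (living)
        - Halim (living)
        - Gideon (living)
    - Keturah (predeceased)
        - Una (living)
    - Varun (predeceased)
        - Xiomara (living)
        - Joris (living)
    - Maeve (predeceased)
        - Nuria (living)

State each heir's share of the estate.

Imani: €280,000; Bilal: €40,000; Halim: €40,000; Gideon: €40,000; Una: €40,000; Xiomara: €40,000; Joris: €40,000; Nuria: €40,000

Imani takes one-half of €560,000 = €280,000. The remaining €280,000 passes to the descendants.
No child survives, so the initial division is made at the grandchildren's generation.
The descendants' portion (€280,000) is divided into 7 shares of €40,000: Bilal, Halim, Gideon, Una, Xiomara, Joris, and Nuria each take €40,000.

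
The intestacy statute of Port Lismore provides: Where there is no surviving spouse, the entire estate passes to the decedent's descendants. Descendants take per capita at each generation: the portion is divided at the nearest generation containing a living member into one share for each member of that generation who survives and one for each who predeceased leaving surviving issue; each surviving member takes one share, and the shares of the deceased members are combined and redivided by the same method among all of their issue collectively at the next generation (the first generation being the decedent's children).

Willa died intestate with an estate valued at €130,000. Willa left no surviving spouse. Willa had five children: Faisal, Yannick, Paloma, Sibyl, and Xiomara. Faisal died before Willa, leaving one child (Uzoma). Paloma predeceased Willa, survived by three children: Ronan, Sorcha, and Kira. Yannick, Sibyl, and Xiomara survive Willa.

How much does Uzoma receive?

Uzoma receives €13,000.

The entire €130,000 passes to the descendants.
That amount (€130,000) is divided at the children's generation into 5 shares of €26,000. Yannick, Sibyl, and Xiomara each take €26,000. The 2 shares of the deceased (Faisal and Paloma) are combined into a pool of €52,000.
That pool (€52,000) is divided at the grandchildren's generation equally among Uzoma, Ronan, Sorcha, and Kira: €13,000 each.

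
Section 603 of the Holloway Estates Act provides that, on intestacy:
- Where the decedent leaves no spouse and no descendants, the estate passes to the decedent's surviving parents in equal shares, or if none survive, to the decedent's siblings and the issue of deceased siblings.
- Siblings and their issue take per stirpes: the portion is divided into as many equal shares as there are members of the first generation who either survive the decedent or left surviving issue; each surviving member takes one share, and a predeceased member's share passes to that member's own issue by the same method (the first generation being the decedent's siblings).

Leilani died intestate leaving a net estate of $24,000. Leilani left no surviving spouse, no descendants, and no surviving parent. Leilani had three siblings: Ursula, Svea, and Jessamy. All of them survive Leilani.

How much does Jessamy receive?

The entire $24,000 passes to the siblings and their issue.
That amount ($24,000) is divided into 3 shares of $8,000: Ursula, Svea, and Jessamy each take $8,000.

Jessamy receives $8,000.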